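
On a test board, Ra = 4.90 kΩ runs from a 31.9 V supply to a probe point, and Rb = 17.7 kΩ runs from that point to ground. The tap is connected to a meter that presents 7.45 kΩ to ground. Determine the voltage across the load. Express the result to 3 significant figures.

V_out ≈ 16.5 V

The load sits in parallel with Rb: Rb‖R_L = (17.7 × 7.45) / (17.7 + 7.45) = 5.243 kΩ.
V_out = 31.9 × 5.243 / (4.90 + 5.243) = 31.9 × 5.243/10.14 = 16.5 V.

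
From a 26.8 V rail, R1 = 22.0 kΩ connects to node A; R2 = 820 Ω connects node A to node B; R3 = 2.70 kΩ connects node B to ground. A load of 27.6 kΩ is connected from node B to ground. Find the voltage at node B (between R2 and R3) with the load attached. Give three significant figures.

V ≈ 2.61 V

At node B, R3 is in parallel with the load: R3‖R_L = 2459 Ω.
Below node A the resistance is R2 + (R3‖R_L) = 3279 Ω, so V_A = 26.8 × 3279/25280 = 3.477 V.
Then V_B = V_A × (R3‖R_L)/(R2 + R3‖R_L) = 3.477 × 2459/3279 = 2.61 V.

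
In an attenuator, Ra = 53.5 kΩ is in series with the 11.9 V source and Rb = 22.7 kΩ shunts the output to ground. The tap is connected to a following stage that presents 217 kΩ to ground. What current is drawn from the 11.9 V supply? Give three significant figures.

Rb‖R_L = 20.55 kΩ, so the source sees Ra + Rb‖R_L = 74.05 kΩ.
I = 11.9 V / 74.05 kΩ = 0.161 mA.

I ≈ 0.161 mA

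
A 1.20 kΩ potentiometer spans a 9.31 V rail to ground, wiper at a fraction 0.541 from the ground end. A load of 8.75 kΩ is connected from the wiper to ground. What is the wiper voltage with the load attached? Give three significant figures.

The wiper splits the pot into (1−α)R = 550.8 Ω above and αR = 649.2 Ω below.
Lower section ‖ load = 604.4 Ω.
V_wiper = 9.31 × 604.4/(550.8 + 604.4) = 4.87 V.

V ≈ 4.87 V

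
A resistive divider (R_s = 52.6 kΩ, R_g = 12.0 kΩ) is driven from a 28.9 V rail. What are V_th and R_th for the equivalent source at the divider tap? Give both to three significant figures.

V_th is the open-circuit tap voltage: 28.9 × 12.0/(52.6 + 12.0) = 5.37 V.
With the supply zeroed, R_s and R_g appear in parallel from the tap: R_th = R_s‖R_g = (52.6 × 12.0)/64.60 = 9.77 kΩ.

V_th = 5.37 V, R_th = 9.77 kΩ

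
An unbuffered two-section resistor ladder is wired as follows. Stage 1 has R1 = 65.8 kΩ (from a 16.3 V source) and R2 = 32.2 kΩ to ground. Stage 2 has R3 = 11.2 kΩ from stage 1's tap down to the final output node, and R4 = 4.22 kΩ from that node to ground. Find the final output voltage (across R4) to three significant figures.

Stage 2 presents R3+R4 = 15.42 kΩ as a load on stage 1's tap.
Stage 1's lower leg becomes R2‖(R3+R4) = 10.43 kΩ, so V_mid = 16.3 × 10.43/76.23 = 2.230 V.
Stage 2 is itself unloaded: V_out = V_mid × R4/(R3+R4) = 2.230 × 4.22/15.42 = 0.610 V.

V_out ≈ 0.610 V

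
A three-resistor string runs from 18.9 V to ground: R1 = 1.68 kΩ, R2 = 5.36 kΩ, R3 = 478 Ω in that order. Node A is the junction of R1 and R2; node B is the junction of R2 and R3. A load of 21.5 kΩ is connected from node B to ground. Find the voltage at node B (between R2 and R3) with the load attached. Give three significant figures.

At node B, R3 is in parallel with the load: R3‖R_L = 467.6 Ω.
Below node A the resistance is R2 + (R3‖R_L) = 5828 Ω, so V_A = 18.9 × 5828/7508 = 14.67 V.
Then V_B = V_A × (R3‖R_L)/(R2 + R3‖R_L) = 14.67 × 467.6/5828 = 1.18 V.

V ≈ 1.18 V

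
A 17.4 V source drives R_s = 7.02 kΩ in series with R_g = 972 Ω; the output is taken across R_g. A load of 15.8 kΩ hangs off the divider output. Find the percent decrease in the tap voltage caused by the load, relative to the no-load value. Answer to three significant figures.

5.13 %

The divider's output (Thévenin) resistance is R_s‖R_g = 853.8 Ω.
Fractional drop under load = R_th/(R_th + R_L) = 853.8 / (853.8 + 15800) = 0.05127.
So the output falls by 5.13 %.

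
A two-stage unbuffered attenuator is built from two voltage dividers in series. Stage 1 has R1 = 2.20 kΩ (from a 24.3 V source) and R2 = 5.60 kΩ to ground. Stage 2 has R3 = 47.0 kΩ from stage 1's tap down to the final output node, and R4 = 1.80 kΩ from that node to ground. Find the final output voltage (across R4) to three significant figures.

Stage 2 presents R3+R4 = 48.80 kΩ as a load on stage 1's tap.
Stage 1's lower leg becomes R2‖(R3+R4) = 5.024 kΩ, so V_mid = 24.3 × 5.024/7.224 = 16.90 V.
Stage 2 is itself unloaded: V_out = V_mid × R4/(R3+R4) = 16.90 × 1.80/48.80 = 0.623 V.

V_out ≈ 0.623 V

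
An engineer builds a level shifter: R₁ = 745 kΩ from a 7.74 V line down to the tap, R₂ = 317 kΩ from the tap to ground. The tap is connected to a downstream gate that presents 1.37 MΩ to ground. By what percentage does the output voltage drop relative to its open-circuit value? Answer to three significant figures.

14.0 %

Unloaded V = 7.74 × 317/1062 = 2.3103 V.
Loaded: R₂‖R_L = 257.4 kΩ, giving V = 7.74 × 257.4/1002 = 1.9877 V.
Drop = (2.3103 − 1.9877) / 2.3103 = 14.0 %.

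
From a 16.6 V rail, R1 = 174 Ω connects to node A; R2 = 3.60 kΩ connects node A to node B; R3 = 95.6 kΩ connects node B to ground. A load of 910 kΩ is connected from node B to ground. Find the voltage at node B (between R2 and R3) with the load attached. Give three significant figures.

V ≈ 15.9 V

At node B, R3 is in parallel with the load: R3‖R_L = 86510 Ω.
Below node A the resistance is R2 + (R3‖R_L) = 90110 Ω, so V_A = 16.6 × 90110/90290 = 16.57 V.
Then V_B = V_A × (R3‖R_L)/(R2 + R3‖R_L) = 16.57 × 86510/90110 = 15.9 V.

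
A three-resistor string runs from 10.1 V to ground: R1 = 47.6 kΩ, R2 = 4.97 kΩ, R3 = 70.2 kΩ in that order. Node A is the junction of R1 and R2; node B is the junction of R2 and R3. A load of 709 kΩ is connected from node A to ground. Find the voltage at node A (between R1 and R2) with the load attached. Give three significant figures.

V ≈ 5.94 V

Below node A the series string R2+R3 = 75.17 kΩ sits in parallel with the 709 kΩ load: 67.96 kΩ.
V_A = 10.1 × 67.96/(47.6 + 67.96) = 5.94 V.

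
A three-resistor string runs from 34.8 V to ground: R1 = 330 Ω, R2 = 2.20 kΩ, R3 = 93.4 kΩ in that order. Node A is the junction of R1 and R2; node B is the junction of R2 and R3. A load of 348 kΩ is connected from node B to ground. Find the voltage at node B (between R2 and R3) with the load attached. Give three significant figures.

At node B, R3 is in parallel with the load: R3‖R_L = 73640 Ω.
Below node A the resistance is R2 + (R3‖R_L) = 75840 Ω, so V_A = 34.8 × 75840/76170 = 34.65 V.
Then V_B = V_A × (R3‖R_L)/(R2 + R3‖R_L) = 34.65 × 73640/75840 = 33.6 V.

V ≈ 33.6 V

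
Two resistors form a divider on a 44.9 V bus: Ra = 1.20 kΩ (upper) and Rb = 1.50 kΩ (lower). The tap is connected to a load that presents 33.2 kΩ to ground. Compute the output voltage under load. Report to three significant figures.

V_out ≈ 24.5 V

The load sits in parallel with Rb: Rb‖R_L = (1.50 × 33.2) / (1.50 + 33.2) = 1.435 kΩ.
V_out = 44.9 × 1.435 / (1.20 + 1.435) = 44.9 × 1.435/2.635 = 24.5 V.
(Unloaded it would have been 24.9 V.)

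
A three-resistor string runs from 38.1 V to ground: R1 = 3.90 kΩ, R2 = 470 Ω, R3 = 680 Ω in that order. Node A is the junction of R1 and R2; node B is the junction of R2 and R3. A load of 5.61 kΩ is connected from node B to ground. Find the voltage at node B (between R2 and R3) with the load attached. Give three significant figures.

V ≈ 4.64 V

At node B, R3 is in parallel with the load: R3‖R_L = 606.5 Ω.
Below node A the resistance is R2 + (R3‖R_L) = 1076 Ω, so V_A = 38.1 × 1076/4976 = 8.242 V.
Then V_B = V_A × (R3‖R_L)/(R2 + R3‖R_L) = 8.242 × 606.5/1076 = 4.64 V.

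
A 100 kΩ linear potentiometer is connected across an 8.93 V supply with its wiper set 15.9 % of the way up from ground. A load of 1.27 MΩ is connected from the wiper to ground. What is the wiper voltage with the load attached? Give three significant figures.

V ≈ 1.41 V

The wiper splits the pot into (1−α)R = 84.10 kΩ above and αR = 15.90 kΩ below.
Lower section ‖ load = 15.70 kΩ.
V_wiper = 8.93 × 15.70/(84.10 + 15.70) = 1.41 V.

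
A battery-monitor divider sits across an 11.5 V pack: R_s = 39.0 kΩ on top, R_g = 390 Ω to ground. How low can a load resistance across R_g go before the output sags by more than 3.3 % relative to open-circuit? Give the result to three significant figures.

R_L(min) ≈ 11.3 kΩ

Output resistance R_th = R_s‖R_g = (39000 × 390)/39390 = 386.1 Ω.
The fractional drop is R_th/(R_th + R_L); requiring this ≤ 0.0330 gives R_L ≥ R_th(1/0.0330 − 1) = 386.1 × 29.30 = 11.3 kΩ.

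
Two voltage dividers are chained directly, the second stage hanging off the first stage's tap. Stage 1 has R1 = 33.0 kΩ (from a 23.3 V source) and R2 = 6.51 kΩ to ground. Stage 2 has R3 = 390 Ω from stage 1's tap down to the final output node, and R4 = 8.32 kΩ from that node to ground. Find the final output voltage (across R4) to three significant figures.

Stage 2 presents R3+R4 = 8710 Ω as a load on stage 1's tap.
Stage 1's lower leg becomes R2‖(R3+R4) = 3725 Ω, so V_mid = 23.3 × 3725/36730 = 2.364 V.
Stage 2 is itself unloaded: V_out = V_mid × R4/(R3+R4) = 2.364 × 8320/8710 = 2.26 V.

V_out ≈ 2.26 V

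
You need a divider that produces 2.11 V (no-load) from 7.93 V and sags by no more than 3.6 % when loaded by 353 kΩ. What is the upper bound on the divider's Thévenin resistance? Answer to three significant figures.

Loading drop = R_th/(R_th + R_L) ≤ 0.0360, so R_th ≤ R_L · ε/(1−ε) = 353 kΩ × 0.0360/0.9640 = 13.2 kΩ.

R_th ≤ 13.2 kΩ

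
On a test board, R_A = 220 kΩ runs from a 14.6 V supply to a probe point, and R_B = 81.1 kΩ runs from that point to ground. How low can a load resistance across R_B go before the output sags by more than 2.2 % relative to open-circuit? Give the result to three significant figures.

Output resistance R_th = R_A‖R_B = (220 × 81.1)/301.1 = 59.26 kΩ.
The fractional drop is R_th/(R_th + R_L); requiring this ≤ 0.0220 gives R_L ≥ R_th(1/0.0220 − 1) = 59.26 × 44.45 = 2.63 MΩ.

R_L(min) ≈ 2.63 MΩ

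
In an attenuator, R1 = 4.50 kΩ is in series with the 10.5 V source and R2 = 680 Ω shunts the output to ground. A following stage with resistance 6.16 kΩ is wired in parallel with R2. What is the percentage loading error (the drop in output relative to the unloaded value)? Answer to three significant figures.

Unloaded V = 10.5 × 680/5180 = 1.3784 V.
Loaded: R2‖R_L = 612.4 Ω, giving V = 10.5 × 612.4/5112 = 1.2578 V.
Drop = (1.3784 − 1.2578) / 1.3784 = 8.75 %.

8.75 %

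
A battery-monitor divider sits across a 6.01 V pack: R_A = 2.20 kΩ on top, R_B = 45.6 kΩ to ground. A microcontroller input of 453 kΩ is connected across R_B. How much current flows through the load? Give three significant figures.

I_L ≈ 0.0126 mA

R_B‖R_L = 41.43 kΩ; V_out = 6.01 × 41.43/43.63 = 5.707 V.
I_L = V_out / R_L = 5.707 / 453 kΩ = 0.0126 mA.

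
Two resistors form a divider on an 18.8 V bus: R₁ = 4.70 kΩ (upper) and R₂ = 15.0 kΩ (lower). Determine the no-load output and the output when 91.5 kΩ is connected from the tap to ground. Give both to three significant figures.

Unloaded: 14.3 V; loaded: 13.8 V

Open-circuit: V = 18.8 × 15.0/(4.70 + 15.0) = 14.3 V.
With the load, R₂ becomes R₂‖R_L = 12.89 kΩ, so V = 18.8 × 12.89/17.59 = 13.8 V.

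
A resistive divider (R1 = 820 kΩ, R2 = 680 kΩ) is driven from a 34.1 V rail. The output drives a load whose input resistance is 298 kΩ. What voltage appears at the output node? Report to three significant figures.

The load sits in parallel with R2: R2‖R_L = (680 × 298) / (680 + 298) = 207.2 kΩ.
V_out = 34.1 × 207.2 / (820 + 207.2) = 34.1 × 207.2/1027 = 6.88 V.

V_out ≈ 6.88 V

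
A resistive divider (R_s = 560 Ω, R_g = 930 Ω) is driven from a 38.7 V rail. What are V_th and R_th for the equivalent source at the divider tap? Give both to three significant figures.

V_th is the open-circuit tap voltage: 38.7 × 930/(560 + 930) = 24.2 V.
With the supply zeroed, R_s and R_g appear in parallel from the tap: R_th = R_s‖R_g = (560 × 930)/1490 = 350 Ω.

V_th = 24.2 V, R_th = 350 Ω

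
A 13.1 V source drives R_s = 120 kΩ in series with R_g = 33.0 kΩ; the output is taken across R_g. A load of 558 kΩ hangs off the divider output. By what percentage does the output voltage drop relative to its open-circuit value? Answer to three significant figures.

The divider's output (Thévenin) resistance is R_s‖R_g = 25.88 kΩ.
Fractional drop under load = R_th/(R_th + R_L) = 25.88 / (25.88 + 558) = 0.04433.
So the output falls by 4.43 %.

4.43 %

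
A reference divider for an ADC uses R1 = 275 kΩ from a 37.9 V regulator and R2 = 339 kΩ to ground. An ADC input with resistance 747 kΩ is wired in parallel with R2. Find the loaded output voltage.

V_out ≈ 17.4 V

The load sits in parallel with R2: R2‖R_L = (339 × 747) / (339 + 747) = 233.2 kΩ.
V_out = 37.9 × 233.2 / (275 + 233.2) = 37.9 × 233.2/508.2 = 17.4 V.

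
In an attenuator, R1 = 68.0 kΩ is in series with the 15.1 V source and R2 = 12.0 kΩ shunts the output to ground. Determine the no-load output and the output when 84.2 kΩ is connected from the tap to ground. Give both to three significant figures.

Unloaded: 2.27 V; loaded: 2.02 V

Open-circuit: V = 15.1 × 12.0/(68.0 + 12.0) = 2.27 V.
With the load, R2 becomes R2‖R_L = 10.50 kΩ, so V = 15.1 × 10.50/78.50 = 2.02 V.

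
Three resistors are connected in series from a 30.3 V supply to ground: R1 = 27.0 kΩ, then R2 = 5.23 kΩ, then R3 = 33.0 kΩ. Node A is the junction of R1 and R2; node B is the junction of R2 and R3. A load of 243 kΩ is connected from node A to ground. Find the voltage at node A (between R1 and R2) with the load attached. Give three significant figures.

V ≈ 16.7 V

Below node A the series string R2+R3 = 38.23 kΩ sits in parallel with the 243 kΩ load: 33.03 kΩ.
V_A = 30.3 × 33.03/(27.0 + 33.03) = 16.7 V.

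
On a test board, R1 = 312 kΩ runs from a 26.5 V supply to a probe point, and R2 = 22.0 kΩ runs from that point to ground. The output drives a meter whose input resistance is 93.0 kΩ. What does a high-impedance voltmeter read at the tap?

V_out ≈ 1.43 V

The load sits in parallel with R2: R2‖R_L = (22.0 × 93.0) / (22.0 + 93.0) = 17.79 kΩ.
V_out = 26.5 × 17.79 / (312 + 17.79) = 26.5 × 17.79/329.8 = 1.43 V.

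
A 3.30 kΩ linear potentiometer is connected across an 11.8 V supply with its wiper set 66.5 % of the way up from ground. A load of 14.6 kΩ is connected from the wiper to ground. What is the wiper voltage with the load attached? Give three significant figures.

V ≈ 7.47 V

The wiper splits the pot into (1−α)R = 1.105 kΩ above and αR = 2.195 kΩ below.
Lower section ‖ load = 1.908 kΩ.
V_wiper = 11.8 × 1.908/(1.105 + 1.908) = 7.47 V.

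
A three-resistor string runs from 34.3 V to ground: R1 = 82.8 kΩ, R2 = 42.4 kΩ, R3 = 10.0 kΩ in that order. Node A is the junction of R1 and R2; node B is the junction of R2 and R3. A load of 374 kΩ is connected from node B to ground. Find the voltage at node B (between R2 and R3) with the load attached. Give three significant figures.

V ≈ 2.48 V

At node B, R3 is in parallel with the load: R3‖R_L = 9.740 kΩ.
Below node A the resistance is R2 + (R3‖R_L) = 52.14 kΩ, so V_A = 34.3 × 52.14/134.9 = 13.25 V.
Then V_B = V_A × (R3‖R_L)/(R2 + R3‖R_L) = 13.25 × 9.740/52.14 = 2.48 V.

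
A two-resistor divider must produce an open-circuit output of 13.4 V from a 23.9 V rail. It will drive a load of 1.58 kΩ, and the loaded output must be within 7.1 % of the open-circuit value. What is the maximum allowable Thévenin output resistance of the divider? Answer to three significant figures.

Loading drop = R_th/(R_th + R_L) ≤ 0.0710, so R_th ≤ R_L · ε/(1−ε) = 1.58 kΩ × 0.0710/0.9290 = 121 Ω.

R_th ≤ 121 Ω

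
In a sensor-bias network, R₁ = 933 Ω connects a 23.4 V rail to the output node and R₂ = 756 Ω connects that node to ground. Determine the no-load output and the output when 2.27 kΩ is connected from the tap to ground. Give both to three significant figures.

Unloaded: 10.5 V; loaded: 8.85 V

Open-circuit: V = 23.4 × 756/(933 + 756) = 10.5 V.
With the load, R₂ becomes R₂‖R_L = 567.1 Ω, so V = 23.4 × 567.1/1500 = 8.85 V.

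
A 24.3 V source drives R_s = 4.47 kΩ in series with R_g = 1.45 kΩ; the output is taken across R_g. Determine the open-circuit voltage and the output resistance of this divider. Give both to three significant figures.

V_th = 5.95 V, R_th = 1.09 kΩ

V_th is the open-circuit tap voltage: 24.3 × 1.45/(4.47 + 1.45) = 5.95 V.
With the supply zeroed, R_s and R_g appear in parallel from the tap: R_th = R_s‖R_g = (4.47 × 1.45)/5.920 = 1.09 kΩ.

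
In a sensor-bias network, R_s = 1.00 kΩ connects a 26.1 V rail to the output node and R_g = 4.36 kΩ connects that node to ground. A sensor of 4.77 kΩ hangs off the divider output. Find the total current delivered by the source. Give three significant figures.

I ≈ 7.96 mA

R_g‖R_L = 2.278 kΩ, so the source sees R_s + R_g‖R_L = 3.278 kΩ.
I = 26.1 V / 3.278 kΩ = 7.96 mA.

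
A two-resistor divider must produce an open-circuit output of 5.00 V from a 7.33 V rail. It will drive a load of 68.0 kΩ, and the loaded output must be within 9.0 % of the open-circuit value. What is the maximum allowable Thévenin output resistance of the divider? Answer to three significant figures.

R_th ≤ 6.73 kΩ

Loading drop = R_th/(R_th + R_L) ≤ 0.0900, so R_th ≤ R_L · ε/(1−ε) = 68.0 kΩ × 0.0900/0.9100 = 6.73 kΩ.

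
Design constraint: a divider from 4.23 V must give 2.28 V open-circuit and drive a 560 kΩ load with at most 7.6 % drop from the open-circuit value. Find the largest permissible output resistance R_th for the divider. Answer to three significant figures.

Loading drop = R_th/(R_th + R_L) ≤ 0.0760, so R_th ≤ R_L · ε/(1−ε) = 560 kΩ × 0.0760/0.9240 = 46.1 kΩ.

R_th ≤ 46.1 kΩ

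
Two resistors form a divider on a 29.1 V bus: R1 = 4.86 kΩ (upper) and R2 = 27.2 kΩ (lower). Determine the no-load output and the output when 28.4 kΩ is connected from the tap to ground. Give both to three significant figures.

Open-circuit: V = 29.1 × 27.2/(4.86 + 27.2) = 24.7 V.
With the load, R2 becomes R2‖R_L = 13.89 kΩ, so V = 29.1 × 13.89/18.75 = 21.6 V.

Unloaded: 24.7 V; loaded: 21.6 V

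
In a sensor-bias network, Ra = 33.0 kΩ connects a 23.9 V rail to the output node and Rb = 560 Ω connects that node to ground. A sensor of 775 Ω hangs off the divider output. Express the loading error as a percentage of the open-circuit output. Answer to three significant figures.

41.5 %

Unloaded V = 23.9 × 560/33560 = 0.3988 V.
Loaded: Rb‖R_L = 325.1 Ω, giving V = 23.9 × 325.1/33330 = 0.2331 V.
Drop = (0.3988 − 0.2331) / 0.3988 = 41.5 %.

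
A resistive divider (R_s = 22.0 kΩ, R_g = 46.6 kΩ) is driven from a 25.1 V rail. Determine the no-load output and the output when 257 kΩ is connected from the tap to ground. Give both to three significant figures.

Open-circuit: V = 25.1 × 46.6/(22.0 + 46.6) = 17.1 V.
With the load, R_g becomes R_g‖R_L = 39.45 kΩ, so V = 25.1 × 39.45/61.45 = 16.1 V.

Unloaded: 17.1 V; loaded: 16.1 V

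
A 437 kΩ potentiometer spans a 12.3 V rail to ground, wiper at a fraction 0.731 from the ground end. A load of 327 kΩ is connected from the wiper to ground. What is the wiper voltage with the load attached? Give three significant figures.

The wiper splits the pot into (1−α)R = 117.6 kΩ above and αR = 319.4 kΩ below.
Lower section ‖ load = 161.6 kΩ.
V_wiper = 12.3 × 161.6/(117.6 + 161.6) = 7.12 V.

V ≈ 7.12 V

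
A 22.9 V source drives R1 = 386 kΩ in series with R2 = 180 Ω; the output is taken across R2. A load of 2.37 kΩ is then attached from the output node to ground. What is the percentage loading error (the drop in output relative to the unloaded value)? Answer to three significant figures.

The divider's output (Thévenin) resistance is R1‖R2 = 179.9 Ω.
Fractional drop under load = R_th/(R_th + R_L) = 179.9 / (179.9 + 2370) = 0.07056.
So the output falls by 7.06 %.

7.06 %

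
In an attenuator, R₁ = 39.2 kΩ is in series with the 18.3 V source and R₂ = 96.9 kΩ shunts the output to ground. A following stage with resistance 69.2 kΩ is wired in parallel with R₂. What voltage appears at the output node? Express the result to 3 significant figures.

The load sits in parallel with R₂: R₂‖R_L = (96.9 × 69.2) / (96.9 + 69.2) = 40.37 kΩ.
V_out = 18.3 × 40.37 / (39.2 + 40.37) = 18.3 × 40.37/79.57 = 9.28 V.

V_out ≈ 9.28 V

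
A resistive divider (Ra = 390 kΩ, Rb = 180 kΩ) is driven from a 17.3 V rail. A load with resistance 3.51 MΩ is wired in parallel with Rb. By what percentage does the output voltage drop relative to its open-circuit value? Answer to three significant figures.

The divider's output (Thévenin) resistance is Ra‖Rb = 123.2 kΩ.
Fractional drop under load = R_th/(R_th + R_L) = 123.2 / (123.2 + 3510) = 0.03390.
So the output falls by 3.39 %.

3.39 %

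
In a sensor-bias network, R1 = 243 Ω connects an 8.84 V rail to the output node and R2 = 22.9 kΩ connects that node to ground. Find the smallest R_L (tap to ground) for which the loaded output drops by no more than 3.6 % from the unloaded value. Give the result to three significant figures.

Output resistance R_th = R1‖R2 = (243 × 22900)/23140 = 240.4 Ω.
The fractional drop is R_th/(R_th + R_L); requiring this ≤ 0.0360 gives R_L ≥ R_th(1/0.0360 − 1) = 240.4 × 26.78 = 6.44 kΩ.

R_L(min) ≈ 6.44 kΩ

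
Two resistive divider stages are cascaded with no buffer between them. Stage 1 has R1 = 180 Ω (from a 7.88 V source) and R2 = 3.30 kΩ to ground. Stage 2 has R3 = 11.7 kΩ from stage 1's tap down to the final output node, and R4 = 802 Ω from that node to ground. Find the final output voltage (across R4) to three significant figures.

Stage 2 presents R3+R4 = 12500 Ω as a load on stage 1's tap.
Stage 1's lower leg becomes R2‖(R3+R4) = 2611 Ω, so V_mid = 7.88 × 2611/2791 = 7.372 V.
Stage 2 is itself unloaded: V_out = V_mid × R4/(R3+R4) = 7.372 × 802/12500 = 0.473 V.

V_out ≈ 0.473 V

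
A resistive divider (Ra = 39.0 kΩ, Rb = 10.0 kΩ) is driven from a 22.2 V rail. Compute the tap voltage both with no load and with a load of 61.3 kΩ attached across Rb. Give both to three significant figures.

Unloaded: 4.53 V; loaded: 4.01 V

Open-circuit: V = 22.2 × 10.0/(39.0 + 10.0) = 4.53 V.
With the load, Rb becomes Rb‖R_L = 8.597 kΩ, so V = 22.2 × 8.597/47.60 = 4.01 V.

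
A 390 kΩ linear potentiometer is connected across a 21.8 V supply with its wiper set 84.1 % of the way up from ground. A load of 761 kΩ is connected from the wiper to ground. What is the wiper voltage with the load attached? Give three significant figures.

The wiper splits the pot into (1−α)R = 62.01 kΩ above and αR = 328.0 kΩ below.
Lower section ‖ load = 229.2 kΩ.
V_wiper = 21.8 × 229.2/(62.01 + 229.2) = 17.2 V.

V ≈ 17.2 V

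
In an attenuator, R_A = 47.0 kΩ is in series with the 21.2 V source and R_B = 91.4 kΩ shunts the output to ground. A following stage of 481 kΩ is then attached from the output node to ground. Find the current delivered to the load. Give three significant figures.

I_L ≈ 0.0273 mA

R_B‖R_L = 76.81 kΩ; V_out = 21.2 × 76.81/123.8 = 13.15 V.
I_L = V_out / R_L = 13.15 / 481 kΩ = 0.0273 mA.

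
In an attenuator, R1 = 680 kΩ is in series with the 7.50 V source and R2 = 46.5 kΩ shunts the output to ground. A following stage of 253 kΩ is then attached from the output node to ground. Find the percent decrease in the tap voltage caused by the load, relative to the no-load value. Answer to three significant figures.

14.7 %

Unloaded V = 7.50 × 46.5/726.5 = 0.48004 V.
Loaded: R2‖R_L = 39.28 kΩ, giving V = 7.50 × 39.28/719.3 = 0.40958 V.
Drop = (0.48004 − 0.40958) / 0.48004 = 14.7 %.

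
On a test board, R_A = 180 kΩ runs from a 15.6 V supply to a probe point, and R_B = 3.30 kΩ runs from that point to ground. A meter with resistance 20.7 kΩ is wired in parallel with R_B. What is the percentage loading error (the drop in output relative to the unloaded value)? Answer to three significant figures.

13.5 %

Unloaded V = 15.6 × 3.30/183.3 = 0.28085 V.
Loaded: R_B‖R_L = 2.846 kΩ, giving V = 15.6 × 2.846/182.8 = 0.24284 V.
Drop = (0.28085 − 0.24284) / 0.28085 = 13.5 %.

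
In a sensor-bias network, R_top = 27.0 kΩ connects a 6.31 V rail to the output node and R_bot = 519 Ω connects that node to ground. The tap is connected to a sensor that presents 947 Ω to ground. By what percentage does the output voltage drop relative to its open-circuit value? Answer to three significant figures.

35.0 %

Unloaded V = 6.31 × 519/27520 = 0.1190 V.
Loaded: R_bot‖R_L = 335.3 Ω, giving V = 6.31 × 335.3/27340 = 0.07739 V.
Drop = (0.1190 − 0.07739) / 0.1190 = 35.0 %.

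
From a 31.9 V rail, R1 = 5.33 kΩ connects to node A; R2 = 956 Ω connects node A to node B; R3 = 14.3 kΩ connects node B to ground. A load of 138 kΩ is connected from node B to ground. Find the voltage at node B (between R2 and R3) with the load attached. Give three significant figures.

V ≈ 21.5 V

At node B, R3 is in parallel with the load: R3‖R_L = 12960 Ω.
Below node A the resistance is R2 + (R3‖R_L) = 13910 Ω, so V_A = 31.9 × 13910/19240 = 23.06 V.
Then V_B = V_A × (R3‖R_L)/(R2 + R3‖R_L) = 23.06 × 12960/13910 = 21.5 V.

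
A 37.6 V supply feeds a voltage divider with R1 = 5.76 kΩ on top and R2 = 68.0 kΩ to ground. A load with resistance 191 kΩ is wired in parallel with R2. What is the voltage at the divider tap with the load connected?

The load sits in parallel with R2: R2‖R_L = (68.0 × 191) / (68.0 + 191) = 50.15 kΩ.
V_out = 37.6 × 50.15 / (5.76 + 50.15) = 37.6 × 50.15/55.91 = 33.7 V.
(Unloaded it would have been 34.7 V.)

V_out ≈ 33.7 V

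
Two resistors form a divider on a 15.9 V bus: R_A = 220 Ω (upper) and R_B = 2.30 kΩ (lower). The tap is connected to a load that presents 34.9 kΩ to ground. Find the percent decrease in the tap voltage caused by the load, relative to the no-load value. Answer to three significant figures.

0.572 %

The divider's output (Thévenin) resistance is R_A‖R_B = 200.8 Ω.
Fractional drop under load = R_th/(R_th + R_L) = 200.8 / (200.8 + 34900) = 0.005720.
So the output falls by 0.572 %.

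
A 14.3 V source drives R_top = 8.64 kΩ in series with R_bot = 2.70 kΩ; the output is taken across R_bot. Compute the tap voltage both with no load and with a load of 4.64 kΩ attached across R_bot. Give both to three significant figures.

Open-circuit: V = 14.3 × 2.70/(8.64 + 2.70) = 3.40 V.
With the load, R_bot becomes R_bot‖R_L = 1.707 kΩ, so V = 14.3 × 1.707/10.35 = 2.36 V.

Unloaded: 3.40 V; loaded: 2.36 V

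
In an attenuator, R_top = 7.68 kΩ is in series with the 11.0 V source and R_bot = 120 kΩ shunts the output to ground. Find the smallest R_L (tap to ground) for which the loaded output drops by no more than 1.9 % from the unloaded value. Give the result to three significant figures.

R_L(min) ≈ 373 kΩ

Output resistance R_th = R_top‖R_bot = (7.68 × 120)/127.7 = 7.218 kΩ.
The fractional drop is R_th/(R_th + R_L); requiring this ≤ 0.0190 gives R_L ≥ R_th(1/0.0190 − 1) = 7.218 × 51.63 = 373 kΩ.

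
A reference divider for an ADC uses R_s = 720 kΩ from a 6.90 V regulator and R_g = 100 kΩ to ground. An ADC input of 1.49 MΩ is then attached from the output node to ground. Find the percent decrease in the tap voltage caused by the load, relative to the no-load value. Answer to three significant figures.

5.57 %

The divider's output (Thévenin) resistance is R_s‖R_g = 87.80 kΩ.
Fractional drop under load = R_th/(R_th + R_L) = 87.80 / (87.80 + 1490) = 0.05565.
So the output falls by 5.57 %.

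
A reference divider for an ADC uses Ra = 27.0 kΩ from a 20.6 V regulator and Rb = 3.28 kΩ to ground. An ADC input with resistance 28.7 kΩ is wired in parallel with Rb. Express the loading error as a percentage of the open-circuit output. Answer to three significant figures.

Unloaded V = 20.6 × 3.28/30.28 = 2.2314 V.
Loaded: Rb‖R_L = 2.944 kΩ, giving V = 20.6 × 2.944/29.94 = 2.0251 V.
Drop = (2.2314 − 2.0251) / 2.2314 = 9.25 %.

9.25 %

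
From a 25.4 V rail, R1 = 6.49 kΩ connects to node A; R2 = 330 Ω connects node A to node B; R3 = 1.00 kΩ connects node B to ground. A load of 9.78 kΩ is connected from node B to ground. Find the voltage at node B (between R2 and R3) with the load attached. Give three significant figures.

At node B, R3 is in parallel with the load: R3‖R_L = 907.2 Ω.
Below node A the resistance is R2 + (R3‖R_L) = 1237 Ω, so V_A = 25.4 × 1237/7727 = 4.067 V.
Then V_B = V_A × (R3‖R_L)/(R2 + R3‖R_L) = 4.067 × 907.2/1237 = 2.98 V.

V ≈ 2.98 V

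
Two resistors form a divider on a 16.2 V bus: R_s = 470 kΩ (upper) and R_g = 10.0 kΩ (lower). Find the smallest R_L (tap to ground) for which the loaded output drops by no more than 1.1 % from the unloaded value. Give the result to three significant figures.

R_L(min) ≈ 880 kΩ

Output resistance R_th = R_s‖R_g = (470 × 10.0)/480.0 = 9.792 kΩ.
The fractional drop is R_th/(R_th + R_L); requiring this ≤ 0.0110 gives R_L ≥ R_th(1/0.0110 − 1) = 9.792 × 89.91 = 880 kΩ.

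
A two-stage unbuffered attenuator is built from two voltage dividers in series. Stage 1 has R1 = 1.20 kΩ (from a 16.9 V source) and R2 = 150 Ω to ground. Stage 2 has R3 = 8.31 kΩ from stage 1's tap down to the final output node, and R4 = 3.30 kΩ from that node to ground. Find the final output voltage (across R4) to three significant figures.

Stage 2 presents R3+R4 = 11610 Ω as a load on stage 1's tap.
Stage 1's lower leg becomes R2‖(R3+R4) = 148.1 Ω, so V_mid = 16.9 × 148.1/1348 = 1.856 V.
Stage 2 is itself unloaded: V_out = V_mid × R4/(R3+R4) = 1.856 × 3300/11610 = 0.528 V.

V_out ≈ 0.528 V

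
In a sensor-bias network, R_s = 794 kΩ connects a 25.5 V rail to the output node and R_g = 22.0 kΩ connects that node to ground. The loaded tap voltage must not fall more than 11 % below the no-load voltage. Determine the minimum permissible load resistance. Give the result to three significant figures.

R_L(min) ≈ 173 kΩ

Output resistance R_th = R_s‖R_g = (794 × 22.0)/816.0 = 21.41 kΩ.
The fractional drop is R_th/(R_th + R_L); requiring this ≤ 0.110 gives R_L ≥ R_th(1/0.110 − 1) = 21.41 × 8.091 = 173 kΩ.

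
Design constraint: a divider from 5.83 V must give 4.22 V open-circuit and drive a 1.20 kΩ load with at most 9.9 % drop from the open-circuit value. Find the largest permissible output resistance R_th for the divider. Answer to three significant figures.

Loading drop = R_th/(R_th + R_L) ≤ 0.0990, so R_th ≤ R_L · ε/(1−ε) = 1.20 kΩ × 0.0990/0.9010 = 132 Ω.

R_th ≤ 132 Ω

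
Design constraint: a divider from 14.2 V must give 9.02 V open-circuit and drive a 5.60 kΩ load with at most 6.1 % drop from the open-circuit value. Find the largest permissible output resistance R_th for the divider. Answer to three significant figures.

Loading drop = R_th/(R_th + R_L) ≤ 0.0610, so R_th ≤ R_L · ε/(1−ε) = 5.60 kΩ × 0.0610/0.9390 = 364 Ω.

R_th ≤ 364 Ω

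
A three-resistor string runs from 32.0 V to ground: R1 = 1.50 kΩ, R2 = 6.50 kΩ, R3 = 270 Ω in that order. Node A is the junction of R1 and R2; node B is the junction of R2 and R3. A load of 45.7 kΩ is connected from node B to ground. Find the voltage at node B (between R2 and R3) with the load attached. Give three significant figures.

V ≈ 1.04 V

At node B, R3 is in parallel with the load: R3‖R_L = 268.4 Ω.
Below node A the resistance is R2 + (R3‖R_L) = 6768 Ω, so V_A = 32.0 × 6768/8268 = 26.19 V.
Then V_B = V_A × (R3‖R_L)/(R2 + R3‖R_L) = 26.19 × 268.4/6768 = 1.04 V.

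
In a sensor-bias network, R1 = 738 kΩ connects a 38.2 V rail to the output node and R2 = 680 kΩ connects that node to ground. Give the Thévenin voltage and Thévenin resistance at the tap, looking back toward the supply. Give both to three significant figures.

V_th = 18.3 V, R_th = 354 kΩ

V_th is the open-circuit tap voltage: 38.2 × 680/(738 + 680) = 18.3 V.
With the supply zeroed, R1 and R2 appear in parallel from the tap: R_th = R1‖R2 = (738 × 680)/1418 = 354 kΩ.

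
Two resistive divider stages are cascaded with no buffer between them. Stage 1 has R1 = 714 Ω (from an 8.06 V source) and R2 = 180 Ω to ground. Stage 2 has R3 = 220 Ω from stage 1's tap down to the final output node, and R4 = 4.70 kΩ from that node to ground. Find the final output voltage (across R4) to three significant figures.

Stage 2 presents R3+R4 = 4920 Ω as a load on stage 1's tap.
Stage 1's lower leg becomes R2‖(R3+R4) = 173.6 Ω, so V_mid = 8.06 × 173.6/887.6 = 1.577 V.
Stage 2 is itself unloaded: V_out = V_mid × R4/(R3+R4) = 1.577 × 4700/4920 = 1.51 V.

V_out ≈ 1.51 V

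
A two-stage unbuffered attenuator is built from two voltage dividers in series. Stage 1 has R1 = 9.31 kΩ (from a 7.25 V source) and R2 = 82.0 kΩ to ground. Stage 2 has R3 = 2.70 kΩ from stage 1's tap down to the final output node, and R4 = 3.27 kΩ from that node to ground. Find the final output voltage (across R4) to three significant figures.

Stage 2 presents R3+R4 = 5.970 kΩ as a load on stage 1's tap.
Stage 1's lower leg becomes R2‖(R3+R4) = 5.565 kΩ, so V_mid = 7.25 × 5.565/14.87 = 2.712 V.
Stage 2 is itself unloaded: V_out = V_mid × R4/(R3+R4) = 2.712 × 3.27/5.970 = 1.49 V.

V_out ≈ 1.49 V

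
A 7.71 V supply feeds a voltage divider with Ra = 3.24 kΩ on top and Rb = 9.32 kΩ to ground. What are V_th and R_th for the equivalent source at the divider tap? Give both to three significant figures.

V_th = 5.72 V, R_th = 2.40 kΩ

V_th is the open-circuit tap voltage: 7.71 × 9.32/(3.24 + 9.32) = 5.72 V.
With the supply zeroed, Ra and Rb appear in parallel from the tap: R_th = Ra‖Rb = (3.24 × 9.32)/12.56 = 2.40 kΩ.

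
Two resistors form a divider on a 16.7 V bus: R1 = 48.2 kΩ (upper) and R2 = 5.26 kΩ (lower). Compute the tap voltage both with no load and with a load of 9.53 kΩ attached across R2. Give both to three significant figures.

Unloaded: 1.64 V; loaded: 1.10 V

Open-circuit: V = 16.7 × 5.26/(48.2 + 5.26) = 1.64 V.
With the load, R2 becomes R2‖R_L = 3.389 kΩ, so V = 16.7 × 3.389/51.59 = 1.10 V.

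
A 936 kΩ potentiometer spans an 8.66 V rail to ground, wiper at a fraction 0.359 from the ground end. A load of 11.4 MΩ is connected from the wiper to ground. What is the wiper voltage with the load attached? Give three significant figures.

V ≈ 3.05 V

The wiper splits the pot into (1−α)R = 600.0 kΩ above and αR = 336.0 kΩ below.
Lower section ‖ load = 326.4 kΩ.
V_wiper = 8.66 × 326.4/(600.0 + 326.4) = 3.05 V.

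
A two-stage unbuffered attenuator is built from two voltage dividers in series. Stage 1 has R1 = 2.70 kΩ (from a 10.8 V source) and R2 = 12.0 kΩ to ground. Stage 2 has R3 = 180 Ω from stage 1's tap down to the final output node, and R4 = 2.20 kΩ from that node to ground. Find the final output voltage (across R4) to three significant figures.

Stage 2 presents R3+R4 = 2380 Ω as a load on stage 1's tap.
Stage 1's lower leg becomes R2‖(R3+R4) = 1986 Ω, so V_mid = 10.8 × 1986/4686 = 4.577 V.
Stage 2 is itself unloaded: V_out = V_mid × R4/(R3+R4) = 4.577 × 2200/2380 = 4.23 V.

V_out ≈ 4.23 V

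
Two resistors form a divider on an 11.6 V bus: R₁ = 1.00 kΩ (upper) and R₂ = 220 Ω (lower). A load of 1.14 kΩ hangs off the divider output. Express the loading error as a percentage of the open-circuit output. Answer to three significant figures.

Unloaded V = 11.6 × 220/1220 = 2.0918 V.
Loaded: R₂‖R_L = 184.4 Ω, giving V = 11.6 × 184.4/1184 = 1.8061 V.
Drop = (2.0918 − 1.8061) / 2.0918 = 13.7 %.

13.7 %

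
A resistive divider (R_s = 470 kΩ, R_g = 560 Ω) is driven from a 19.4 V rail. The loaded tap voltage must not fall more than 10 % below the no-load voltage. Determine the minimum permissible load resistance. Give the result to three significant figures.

Output resistance R_th = R_s‖R_g = (470000 × 560)/470600 = 559.3 Ω.
The fractional drop is R_th/(R_th + R_L); requiring this ≤ 0.100 gives R_L ≥ R_th(1/0.100 − 1) = 559.3 × 9.000 = 5.03 kΩ.

R_L(min) ≈ 5.03 kΩ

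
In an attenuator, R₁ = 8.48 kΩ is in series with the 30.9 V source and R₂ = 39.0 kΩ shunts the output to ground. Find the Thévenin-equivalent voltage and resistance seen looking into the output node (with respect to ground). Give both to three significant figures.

V_th is the open-circuit tap voltage: 30.9 × 39.0/(8.48 + 39.0) = 25.4 V.
With the supply zeroed, R₁ and R₂ appear in parallel from the tap: R_th = R₁‖R₂ = (8.48 × 39.0)/47.48 = 6.97 kΩ.

V_th = 25.4 V, R_th = 6.97 kΩ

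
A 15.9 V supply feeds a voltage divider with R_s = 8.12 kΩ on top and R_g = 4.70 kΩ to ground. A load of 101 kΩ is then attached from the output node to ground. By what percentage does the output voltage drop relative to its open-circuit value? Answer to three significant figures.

2.86 %

The divider's output (Thévenin) resistance is R_s‖R_g = 2.977 kΩ.
Fractional drop under load = R_th/(R_th + R_L) = 2.977 / (2.977 + 101) = 0.02863.
So the output falls by 2.86 %.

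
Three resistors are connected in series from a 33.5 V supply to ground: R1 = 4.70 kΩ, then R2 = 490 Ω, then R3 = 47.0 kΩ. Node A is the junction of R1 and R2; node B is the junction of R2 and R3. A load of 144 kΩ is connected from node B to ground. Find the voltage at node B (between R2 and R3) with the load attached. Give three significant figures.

At node B, R3 is in parallel with the load: R3‖R_L = 35430 Ω.
Below node A the resistance is R2 + (R3‖R_L) = 35920 Ω, so V_A = 33.5 × 35920/40620 = 29.62 V.
Then V_B = V_A × (R3‖R_L)/(R2 + R3‖R_L) = 29.62 × 35430/35920 = 29.2 V.

V ≈ 29.2 V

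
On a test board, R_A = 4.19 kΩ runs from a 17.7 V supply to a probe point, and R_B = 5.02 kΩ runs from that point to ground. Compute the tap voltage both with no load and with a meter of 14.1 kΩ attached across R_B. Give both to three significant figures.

Unloaded: 9.65 V; loaded: 8.30 V

Open-circuit: V = 17.7 × 5.02/(4.19 + 5.02) = 9.65 V.
With the load, R_B becomes R_B‖R_L = 3.702 kΩ, so V = 17.7 × 3.702/7.892 = 8.30 V.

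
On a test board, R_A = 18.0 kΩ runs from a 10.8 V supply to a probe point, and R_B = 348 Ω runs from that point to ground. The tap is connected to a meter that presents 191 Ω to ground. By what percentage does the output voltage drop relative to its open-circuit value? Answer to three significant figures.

The divider's output (Thévenin) resistance is R_A‖R_B = 341.4 Ω.
Fractional drop under load = R_th/(R_th + R_L) = 341.4 / (341.4 + 191) = 0.6412.
So the output falls by 64.1 %.

64.1 %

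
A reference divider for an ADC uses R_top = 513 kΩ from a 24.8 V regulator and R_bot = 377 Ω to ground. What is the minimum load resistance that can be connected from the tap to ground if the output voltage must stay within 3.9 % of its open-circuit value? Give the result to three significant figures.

Output resistance R_th = R_top‖R_bot = (513000 × 377)/513400 = 376.7 Ω.
The fractional drop is R_th/(R_th + R_L); requiring this ≤ 0.0390 gives R_L ≥ R_th(1/0.0390 − 1) = 376.7 × 24.64 = 9.28 kΩ.

R_L(min) ≈ 9.28 kΩ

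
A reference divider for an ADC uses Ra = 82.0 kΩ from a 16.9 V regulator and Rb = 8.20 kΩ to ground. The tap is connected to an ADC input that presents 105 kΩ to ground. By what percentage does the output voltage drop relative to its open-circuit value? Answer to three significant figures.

6.63 %

The divider's output (Thévenin) resistance is Ra‖Rb = 7.455 kΩ.
Fractional drop under load = R_th/(R_th + R_L) = 7.455 / (7.455 + 105) = 0.06629.
So the output falls by 6.63 %.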